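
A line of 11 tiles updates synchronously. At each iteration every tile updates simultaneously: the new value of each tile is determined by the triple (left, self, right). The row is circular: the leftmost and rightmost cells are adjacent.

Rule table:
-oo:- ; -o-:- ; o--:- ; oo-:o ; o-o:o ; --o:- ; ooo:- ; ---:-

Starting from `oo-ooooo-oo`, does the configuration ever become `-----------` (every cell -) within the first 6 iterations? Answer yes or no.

-oo----oo--
--o-----o--
-----------
all cells are - at iteration 3

yes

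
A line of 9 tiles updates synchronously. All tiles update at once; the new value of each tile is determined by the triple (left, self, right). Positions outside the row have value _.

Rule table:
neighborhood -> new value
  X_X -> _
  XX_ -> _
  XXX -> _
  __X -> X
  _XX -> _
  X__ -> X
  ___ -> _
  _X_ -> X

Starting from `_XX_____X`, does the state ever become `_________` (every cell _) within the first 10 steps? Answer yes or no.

no

step 1: X__X___XX
step 2: XXXXX_X__
step 3: ______XX_
step 4: _____X__X
step 5: ____XXXXX
step 6: ___X_____
step 7: __XXX____
step 8: _X___X___
step 9: XXX_XXX__
step 10: _______X_
step 10 is _______X_, still not uniform _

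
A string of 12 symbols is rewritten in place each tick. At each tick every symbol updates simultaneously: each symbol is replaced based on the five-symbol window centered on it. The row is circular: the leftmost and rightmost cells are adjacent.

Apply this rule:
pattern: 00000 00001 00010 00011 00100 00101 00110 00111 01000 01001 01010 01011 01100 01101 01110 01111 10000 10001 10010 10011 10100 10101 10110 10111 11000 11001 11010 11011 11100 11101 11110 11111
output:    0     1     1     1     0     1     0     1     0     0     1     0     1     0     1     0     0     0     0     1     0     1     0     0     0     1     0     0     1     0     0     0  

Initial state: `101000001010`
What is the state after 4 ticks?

111100100110

110000111111
010011100000
100111100001
111100100110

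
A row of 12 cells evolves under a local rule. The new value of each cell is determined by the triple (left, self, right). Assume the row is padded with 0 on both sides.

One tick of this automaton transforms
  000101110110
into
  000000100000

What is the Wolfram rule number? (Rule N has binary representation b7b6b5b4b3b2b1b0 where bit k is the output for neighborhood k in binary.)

128

position 6: 111 → 1  (bit 7 = 1)
position 7: 110 → 0  (bit 6 = 0)
position 4: 101 → 0  (bit 5 = 0)
position 11: 100 → 0  (bit 4 = 0)
position 5: 011 → 0  (bit 3 = 0)
position 3: 010 → 0  (bit 2 = 0)
position 2: 001 → 0  (bit 1 = 0)
position 0: 000 → 0  (bit 0 = 0)
bits b7..b0 = 10000000 = 128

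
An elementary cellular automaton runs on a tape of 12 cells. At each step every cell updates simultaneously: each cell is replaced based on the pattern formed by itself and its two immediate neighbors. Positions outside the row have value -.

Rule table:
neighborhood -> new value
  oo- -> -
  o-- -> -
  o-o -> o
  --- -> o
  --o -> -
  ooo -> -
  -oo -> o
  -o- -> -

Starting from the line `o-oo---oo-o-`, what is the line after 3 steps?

step 1: -oo--o-o-o--
step 2: -o----o-o--o
step 3: ---oo--o----

---oo--o----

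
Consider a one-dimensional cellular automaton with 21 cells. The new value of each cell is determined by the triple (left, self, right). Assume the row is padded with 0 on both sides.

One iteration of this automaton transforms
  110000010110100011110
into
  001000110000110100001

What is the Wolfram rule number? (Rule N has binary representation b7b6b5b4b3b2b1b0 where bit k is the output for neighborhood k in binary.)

22

position 17: 111 → 0  (bit 7 = 0)
position 1: 110 → 0  (bit 6 = 0)
position 8: 101 → 0  (bit 5 = 0)
position 2: 100 → 1  (bit 4 = 1)
position 0: 011 → 0  (bit 3 = 0)
position 7: 010 → 1  (bit 2 = 1)
position 6: 001 → 1  (bit 1 = 1)
position 3: 000 → 0  (bit 0 = 0)
bits b7..b0 = 00010110 = 22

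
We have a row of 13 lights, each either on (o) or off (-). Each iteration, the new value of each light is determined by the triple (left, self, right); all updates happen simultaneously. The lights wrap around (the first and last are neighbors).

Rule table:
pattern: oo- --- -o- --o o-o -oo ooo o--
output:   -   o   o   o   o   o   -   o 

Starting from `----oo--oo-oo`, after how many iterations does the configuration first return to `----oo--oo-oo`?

26

ooooo-ooo-oo-
o----oo--oo-o
-ooooo-ooo-oo
oo----oo--oo-
o-ooooo-ooo-o
-oo----oo--oo
oo-ooooo-ooo-
o-oo----oo--o
-oo-ooooo-ooo
oo-oo----oo--
o-oo-ooooo-oo
-oo-oo----oo-
oo-oo-ooooo-o
--oo-oo----oo
ooo-oo-ooooo-
o--oo-oo----o
-ooo-oo-ooooo
oo--oo-oo----
o-ooo-oo-oooo
-oo--oo-oo---
oo-ooo-oo-ooo
--oo--oo-oo--
ooo-ooo-oo-oo
---oo--oo-oo-
oooo-ooo-oo-o
----oo--oo-oo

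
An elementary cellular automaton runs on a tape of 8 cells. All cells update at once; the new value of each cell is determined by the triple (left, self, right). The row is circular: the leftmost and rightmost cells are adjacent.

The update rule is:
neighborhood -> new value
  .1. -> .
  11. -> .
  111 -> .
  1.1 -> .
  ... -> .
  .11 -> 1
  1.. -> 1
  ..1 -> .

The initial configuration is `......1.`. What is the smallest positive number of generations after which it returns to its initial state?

8

.......1
1.......
.1......
..1.....
...1....
....1...
.....1..
......1.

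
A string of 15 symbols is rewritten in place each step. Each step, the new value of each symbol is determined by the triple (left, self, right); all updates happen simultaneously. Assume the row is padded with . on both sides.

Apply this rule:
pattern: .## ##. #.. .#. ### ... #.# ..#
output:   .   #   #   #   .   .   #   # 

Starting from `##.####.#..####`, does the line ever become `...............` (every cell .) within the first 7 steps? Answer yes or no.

no

.##...#####...#
#.##.#....##.##
##.####..#.##.#
.##...#####.###
#.##.#....##..#
##.####..#.####
.##...#####...#
step 7 is .##...#####...#, still not uniform .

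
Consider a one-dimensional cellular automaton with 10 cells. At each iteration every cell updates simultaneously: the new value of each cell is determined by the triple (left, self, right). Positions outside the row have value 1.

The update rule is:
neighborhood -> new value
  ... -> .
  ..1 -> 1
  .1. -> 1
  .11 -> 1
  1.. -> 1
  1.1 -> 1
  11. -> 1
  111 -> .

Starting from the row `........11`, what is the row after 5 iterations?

.......111

iteration 1: 1......11.
iteration 2: 11....1111
iteration 3: .11..11...
iteration 4: 11111111.1
iteration 5: .......111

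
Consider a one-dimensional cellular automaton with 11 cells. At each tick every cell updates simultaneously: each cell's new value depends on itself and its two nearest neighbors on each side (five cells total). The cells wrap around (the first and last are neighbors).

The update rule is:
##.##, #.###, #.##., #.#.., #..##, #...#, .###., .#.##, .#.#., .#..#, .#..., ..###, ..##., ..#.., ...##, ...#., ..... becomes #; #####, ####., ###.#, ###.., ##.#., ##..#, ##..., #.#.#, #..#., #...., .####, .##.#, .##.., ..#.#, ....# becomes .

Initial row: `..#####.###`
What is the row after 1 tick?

.##....###.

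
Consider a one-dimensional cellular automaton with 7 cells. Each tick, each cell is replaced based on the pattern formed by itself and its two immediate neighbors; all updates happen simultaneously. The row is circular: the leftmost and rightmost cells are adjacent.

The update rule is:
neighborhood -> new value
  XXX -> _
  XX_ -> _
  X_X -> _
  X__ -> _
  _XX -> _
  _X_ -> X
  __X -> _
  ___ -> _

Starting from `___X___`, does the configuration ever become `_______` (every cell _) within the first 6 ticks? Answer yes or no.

no

tick 1: ___X___  (fixed point — unchanged through tick 6)
tick 6 is ___X___, still not uniform _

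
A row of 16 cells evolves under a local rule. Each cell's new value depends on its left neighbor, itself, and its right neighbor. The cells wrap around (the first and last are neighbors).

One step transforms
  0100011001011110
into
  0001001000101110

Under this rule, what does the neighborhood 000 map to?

1

At position 3 the neighborhood is 000; the next row has 1 there.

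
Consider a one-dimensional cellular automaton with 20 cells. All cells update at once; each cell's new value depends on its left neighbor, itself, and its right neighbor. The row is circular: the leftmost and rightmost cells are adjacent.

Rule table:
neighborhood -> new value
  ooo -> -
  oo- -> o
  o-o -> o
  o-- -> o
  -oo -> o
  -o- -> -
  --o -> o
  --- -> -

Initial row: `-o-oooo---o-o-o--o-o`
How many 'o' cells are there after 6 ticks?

o-oo--oo-o-o-o-oo-o-
-oooooooo-o-o-oooo-o
oo------oo-o-oo--oo-
ooo----oooo-oooooooo
--oo--oo--ooo-------
-oooooooooo-oo------
count of o: 12

12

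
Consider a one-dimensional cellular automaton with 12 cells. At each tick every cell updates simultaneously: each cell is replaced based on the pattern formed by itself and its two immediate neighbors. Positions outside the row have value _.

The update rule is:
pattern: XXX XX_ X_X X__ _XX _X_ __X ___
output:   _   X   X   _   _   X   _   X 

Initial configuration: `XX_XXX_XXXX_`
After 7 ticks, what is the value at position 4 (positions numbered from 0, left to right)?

X

_XX__XX___X_
__X___X_X_X_
X_X_X_XXXXX_
XXXXXX____X_
_____X_XX_X_
XXXX_XX_XXX_
___XX_XX__X_
position 4 holds X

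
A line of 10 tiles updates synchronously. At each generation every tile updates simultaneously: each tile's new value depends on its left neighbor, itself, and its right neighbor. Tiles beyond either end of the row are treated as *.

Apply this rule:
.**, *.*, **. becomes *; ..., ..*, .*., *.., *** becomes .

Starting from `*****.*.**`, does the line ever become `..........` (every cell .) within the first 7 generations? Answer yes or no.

....**.**.
....******
....*.....
..........
all cells are . at generation 4

yes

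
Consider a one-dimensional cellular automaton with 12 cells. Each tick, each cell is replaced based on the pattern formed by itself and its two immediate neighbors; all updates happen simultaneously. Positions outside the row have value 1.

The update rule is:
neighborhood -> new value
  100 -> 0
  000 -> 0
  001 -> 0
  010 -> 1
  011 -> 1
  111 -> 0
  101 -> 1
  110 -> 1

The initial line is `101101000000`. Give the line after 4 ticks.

111111000000
000001000000
000001000000  (fixed point — unchanged through tick 4)

000001000000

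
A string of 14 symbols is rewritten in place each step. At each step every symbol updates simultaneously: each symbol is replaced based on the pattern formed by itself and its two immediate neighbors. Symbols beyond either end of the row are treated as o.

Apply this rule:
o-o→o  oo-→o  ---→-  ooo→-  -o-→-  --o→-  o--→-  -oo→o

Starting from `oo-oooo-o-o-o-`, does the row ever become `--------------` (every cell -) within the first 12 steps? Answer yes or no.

yes

-ooo--oo-o-o-o
oo-o--ooo-o-oo
-oo---o-oo-oo-
ooo----ooooooo
--o----o------
--------------
all cells are - at step 6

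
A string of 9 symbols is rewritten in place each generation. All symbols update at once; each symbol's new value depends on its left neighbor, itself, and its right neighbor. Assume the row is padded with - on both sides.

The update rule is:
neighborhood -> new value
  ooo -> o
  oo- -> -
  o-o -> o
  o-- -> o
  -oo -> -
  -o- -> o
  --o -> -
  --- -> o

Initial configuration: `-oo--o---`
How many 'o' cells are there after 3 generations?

3

---o-oooo
oo-oo-oo-
--o--o--o
count of o: 3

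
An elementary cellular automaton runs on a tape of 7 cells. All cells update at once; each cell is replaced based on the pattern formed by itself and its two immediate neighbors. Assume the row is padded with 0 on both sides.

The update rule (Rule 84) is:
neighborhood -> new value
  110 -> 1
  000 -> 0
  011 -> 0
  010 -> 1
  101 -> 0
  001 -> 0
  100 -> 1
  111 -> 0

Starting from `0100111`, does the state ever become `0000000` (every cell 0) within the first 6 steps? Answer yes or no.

step 1: 0110001
step 2: 0011001
step 3: 0001101
step 4: 0000101
step 5: 0000101  (fixed point — unchanged through step 6)
step 6 is 0000101, still not uniform 0

no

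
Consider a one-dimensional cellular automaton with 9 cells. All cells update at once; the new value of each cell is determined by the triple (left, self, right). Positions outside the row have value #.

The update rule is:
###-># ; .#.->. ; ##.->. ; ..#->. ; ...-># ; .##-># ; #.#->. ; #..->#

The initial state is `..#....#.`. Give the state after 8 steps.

#.#....#.

#..###...
.#.##.##.
...#..#..
##..#..#.
#.#..#...
...#..##.
##..#.#..
#.#....#.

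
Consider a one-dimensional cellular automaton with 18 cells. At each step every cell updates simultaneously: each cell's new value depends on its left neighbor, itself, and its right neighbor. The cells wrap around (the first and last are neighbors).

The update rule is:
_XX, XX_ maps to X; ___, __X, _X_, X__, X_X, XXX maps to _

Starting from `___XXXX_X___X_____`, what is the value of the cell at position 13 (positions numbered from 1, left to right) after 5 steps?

_

___X__X___________
__________________
__________________  (fixed point — unchanged through step 5)
position 13 holds _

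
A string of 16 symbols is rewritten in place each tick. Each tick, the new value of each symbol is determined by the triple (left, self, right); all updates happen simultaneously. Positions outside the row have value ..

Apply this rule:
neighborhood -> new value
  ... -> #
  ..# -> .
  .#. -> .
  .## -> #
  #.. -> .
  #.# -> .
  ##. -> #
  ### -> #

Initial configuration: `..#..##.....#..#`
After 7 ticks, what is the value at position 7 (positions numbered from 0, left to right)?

#....##.###.....
..##.##.###.####
#.##.##.###.####
..##.##.###.####  (repeats tick 2; period 2)
tick 7: #.##.##.###.####
position 7 holds .

.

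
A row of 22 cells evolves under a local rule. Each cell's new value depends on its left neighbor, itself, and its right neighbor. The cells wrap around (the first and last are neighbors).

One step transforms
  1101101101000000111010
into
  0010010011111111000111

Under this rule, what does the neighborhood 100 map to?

At position 10 the neighborhood is 100; the next row has 1 there.

1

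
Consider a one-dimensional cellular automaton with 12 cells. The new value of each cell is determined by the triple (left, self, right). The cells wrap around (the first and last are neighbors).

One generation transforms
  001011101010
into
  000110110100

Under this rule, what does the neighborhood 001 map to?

At position 1 the neighborhood is 001; the next row has 0 there.

0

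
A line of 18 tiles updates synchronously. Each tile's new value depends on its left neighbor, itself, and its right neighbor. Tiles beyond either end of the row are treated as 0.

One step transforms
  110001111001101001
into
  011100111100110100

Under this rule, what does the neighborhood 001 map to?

At position 4 the neighborhood is 001; the next row has 0 there.

0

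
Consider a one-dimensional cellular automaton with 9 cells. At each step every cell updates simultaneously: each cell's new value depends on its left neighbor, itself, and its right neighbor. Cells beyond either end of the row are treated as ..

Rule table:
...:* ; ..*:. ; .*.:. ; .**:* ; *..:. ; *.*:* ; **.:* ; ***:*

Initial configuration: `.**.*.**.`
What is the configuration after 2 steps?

.*******.

step 1: .***.***.
step 2: .*******.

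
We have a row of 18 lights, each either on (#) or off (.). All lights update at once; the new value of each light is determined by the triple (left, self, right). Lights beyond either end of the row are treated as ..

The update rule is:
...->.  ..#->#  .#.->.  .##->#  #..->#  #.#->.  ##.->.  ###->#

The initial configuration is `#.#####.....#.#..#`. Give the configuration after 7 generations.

..####.#...#...##.
.####...#.#.#.##.#
####.#.#......#...
###.....#....#.#..
##.#...#.#..#...#.
#...#.#...##.#.#.#
.#.#...#.##.......

.#.#...#.##.......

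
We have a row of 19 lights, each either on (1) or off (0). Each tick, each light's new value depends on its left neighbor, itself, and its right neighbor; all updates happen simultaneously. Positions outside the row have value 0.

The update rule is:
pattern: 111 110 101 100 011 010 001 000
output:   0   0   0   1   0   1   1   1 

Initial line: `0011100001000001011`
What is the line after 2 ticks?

tick 1: 1100011111111111000
tick 2: 0011100000000000111

0011100000000000111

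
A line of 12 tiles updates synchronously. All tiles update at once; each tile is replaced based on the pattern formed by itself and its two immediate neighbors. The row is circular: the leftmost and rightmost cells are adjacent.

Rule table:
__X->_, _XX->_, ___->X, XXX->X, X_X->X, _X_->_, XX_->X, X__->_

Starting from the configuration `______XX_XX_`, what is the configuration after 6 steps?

XX_X_XX_X___

step 1: XXXXX__XX_X_
step 2: _XXXX___XX_X
step 3: X_XXX_X__XX_
step 4: _X_XXX____XX
step 5: X_X_XX_XX__X
step 6: XX_X_XX_X___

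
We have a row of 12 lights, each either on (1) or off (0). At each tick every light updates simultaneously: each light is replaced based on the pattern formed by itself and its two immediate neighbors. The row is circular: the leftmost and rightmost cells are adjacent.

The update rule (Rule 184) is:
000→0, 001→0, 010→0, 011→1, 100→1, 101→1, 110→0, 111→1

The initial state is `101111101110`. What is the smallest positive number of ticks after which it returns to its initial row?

12

011111011101
111110111010
111101110101
111011101011
110111010111
101110101111
011101011111
111010111110
110101111101
101011111011
010111110111
101111101110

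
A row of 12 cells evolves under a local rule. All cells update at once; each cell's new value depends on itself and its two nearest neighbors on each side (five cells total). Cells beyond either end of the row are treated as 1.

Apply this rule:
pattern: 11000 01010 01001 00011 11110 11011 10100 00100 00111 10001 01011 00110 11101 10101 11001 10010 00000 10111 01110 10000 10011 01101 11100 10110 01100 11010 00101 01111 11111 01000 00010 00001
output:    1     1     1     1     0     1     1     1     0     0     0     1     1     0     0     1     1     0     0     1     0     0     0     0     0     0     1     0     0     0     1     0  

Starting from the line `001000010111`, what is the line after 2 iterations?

100000001101

iteration 1: 011010110000
iteration 2: 100000001101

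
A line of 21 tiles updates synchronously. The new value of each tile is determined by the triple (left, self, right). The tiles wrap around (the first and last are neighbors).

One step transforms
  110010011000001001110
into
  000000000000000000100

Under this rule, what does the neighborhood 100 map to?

At position 2 the neighborhood is 100; the next row has 0 there.

0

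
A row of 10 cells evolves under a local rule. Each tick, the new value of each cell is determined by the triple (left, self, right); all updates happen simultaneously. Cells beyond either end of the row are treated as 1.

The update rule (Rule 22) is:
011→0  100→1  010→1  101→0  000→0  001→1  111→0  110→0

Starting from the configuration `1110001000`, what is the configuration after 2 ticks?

1011000000

0001011101
1011000000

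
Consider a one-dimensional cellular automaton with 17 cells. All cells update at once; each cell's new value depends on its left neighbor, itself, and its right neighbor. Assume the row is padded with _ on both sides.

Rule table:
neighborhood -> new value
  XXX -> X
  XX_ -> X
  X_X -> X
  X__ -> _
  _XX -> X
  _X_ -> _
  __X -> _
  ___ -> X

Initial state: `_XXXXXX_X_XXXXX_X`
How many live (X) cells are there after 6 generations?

15

generation 1: _XXXXXXX_XXXXXXX_
generation 2: _XXXXXXXXXXXXXXX_
generation 3: _XXXXXXXXXXXXXXX_  (fixed point — unchanged through generation 6)
count of X: 15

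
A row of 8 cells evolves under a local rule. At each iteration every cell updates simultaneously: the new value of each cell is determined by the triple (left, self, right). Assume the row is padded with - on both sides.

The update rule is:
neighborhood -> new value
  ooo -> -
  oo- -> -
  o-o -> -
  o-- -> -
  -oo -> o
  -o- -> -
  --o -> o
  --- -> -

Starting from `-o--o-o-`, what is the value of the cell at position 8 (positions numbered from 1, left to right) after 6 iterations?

-

iteration 1: o--o----
iteration 2: --o-----
iteration 3: -o------
iteration 4: o-------
iteration 5: --------
iteration 6: --------
position 8 holds -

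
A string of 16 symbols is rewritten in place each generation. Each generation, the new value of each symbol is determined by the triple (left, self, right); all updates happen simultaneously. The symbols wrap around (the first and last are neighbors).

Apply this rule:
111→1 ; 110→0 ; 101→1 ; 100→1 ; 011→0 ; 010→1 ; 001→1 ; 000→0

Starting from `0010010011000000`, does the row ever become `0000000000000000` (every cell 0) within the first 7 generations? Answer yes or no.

0111111100100000
1011111011110000
1101110101101001
1010101110011110
1111110101101101
1111101110010010
0111010101111111
generation 7 is 0111010101111111, still not uniform 0

no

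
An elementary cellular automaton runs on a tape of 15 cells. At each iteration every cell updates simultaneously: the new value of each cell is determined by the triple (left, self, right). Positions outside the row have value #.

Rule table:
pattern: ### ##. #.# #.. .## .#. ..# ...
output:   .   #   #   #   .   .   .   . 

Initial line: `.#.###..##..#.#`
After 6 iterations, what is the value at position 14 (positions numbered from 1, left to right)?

iteration 1: #.#..##..##..#.
iteration 2: ##.#..##..##..#
iteration 3: .##.#..##..##..
iteration 4: #.##.#..##..##.
iteration 5: ##.##.#..##..##
iteration 6: .##.##.#..##...
position 14 holds .

.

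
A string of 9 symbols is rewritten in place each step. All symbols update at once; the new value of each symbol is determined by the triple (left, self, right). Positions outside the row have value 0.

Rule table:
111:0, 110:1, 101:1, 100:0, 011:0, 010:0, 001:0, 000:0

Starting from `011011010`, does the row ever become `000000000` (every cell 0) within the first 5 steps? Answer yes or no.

yes

001101100
000110100
000011000
000001000
000000000
all cells are 0 at step 5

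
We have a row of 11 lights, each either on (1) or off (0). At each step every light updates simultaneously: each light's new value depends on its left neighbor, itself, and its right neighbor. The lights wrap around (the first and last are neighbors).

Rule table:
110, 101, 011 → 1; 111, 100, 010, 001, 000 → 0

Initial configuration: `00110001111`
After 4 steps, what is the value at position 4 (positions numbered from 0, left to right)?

0

00110001001
00110000000
00110000000  (fixed point — unchanged through step 4)
position 4 holds 0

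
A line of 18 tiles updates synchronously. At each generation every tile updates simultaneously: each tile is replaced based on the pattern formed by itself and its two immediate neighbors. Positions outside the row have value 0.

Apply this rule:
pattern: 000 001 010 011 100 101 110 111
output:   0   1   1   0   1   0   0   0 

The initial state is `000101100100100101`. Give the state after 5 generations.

001100011111111101
010010100000000001
111110110000000011
000000001000000100
000000011100001110

000000011100001110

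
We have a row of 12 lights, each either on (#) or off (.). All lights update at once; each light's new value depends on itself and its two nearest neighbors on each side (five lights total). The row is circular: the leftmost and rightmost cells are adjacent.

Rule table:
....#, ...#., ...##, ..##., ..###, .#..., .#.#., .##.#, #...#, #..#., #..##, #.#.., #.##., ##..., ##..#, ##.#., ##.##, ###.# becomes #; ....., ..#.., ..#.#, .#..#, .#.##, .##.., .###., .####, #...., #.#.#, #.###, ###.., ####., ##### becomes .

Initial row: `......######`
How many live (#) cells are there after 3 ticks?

6

#...###.....
.####..#..##
#....##..###
count of #: 6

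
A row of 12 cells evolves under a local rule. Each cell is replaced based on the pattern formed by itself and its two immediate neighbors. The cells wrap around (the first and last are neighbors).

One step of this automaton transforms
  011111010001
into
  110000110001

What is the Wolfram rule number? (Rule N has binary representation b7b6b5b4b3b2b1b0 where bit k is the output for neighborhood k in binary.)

44

position 2: 111 → 0  (bit 7 = 0)
position 5: 110 → 0  (bit 6 = 0)
position 0: 101 → 1  (bit 5 = 1)
position 8: 100 → 0  (bit 4 = 0)
position 1: 011 → 1  (bit 3 = 1)
position 7: 010 → 1  (bit 2 = 1)
position 10: 001 → 0  (bit 1 = 0)
position 9: 000 → 0  (bit 0 = 0)
bits b7..b0 = 00101100 = 44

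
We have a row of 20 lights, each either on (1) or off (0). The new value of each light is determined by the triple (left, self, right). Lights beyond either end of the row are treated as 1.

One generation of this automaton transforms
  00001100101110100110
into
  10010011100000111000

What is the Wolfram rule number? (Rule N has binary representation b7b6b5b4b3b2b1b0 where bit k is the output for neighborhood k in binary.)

position 11: 111 → 0  (bit 7 = 0)
position 5: 110 → 0  (bit 6 = 0)
position 9: 101 → 0  (bit 5 = 0)
position 0: 100 → 1  (bit 4 = 1)
position 4: 011 → 0  (bit 3 = 0)
position 8: 010 → 1  (bit 2 = 1)
position 3: 001 → 1  (bit 1 = 1)
position 1: 000 → 0  (bit 0 = 0)
bits b7..b0 = 00010110 = 22

22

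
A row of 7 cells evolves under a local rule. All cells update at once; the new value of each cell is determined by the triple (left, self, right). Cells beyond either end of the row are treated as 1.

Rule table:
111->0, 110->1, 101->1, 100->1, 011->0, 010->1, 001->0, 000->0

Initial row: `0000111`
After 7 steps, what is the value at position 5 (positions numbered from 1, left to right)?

0

step 1: 1000000
step 2: 1100000
step 3: 0110000
step 4: 1011000
step 5: 1101100
step 6: 0110110
step 7: 1011011
position 5 holds 0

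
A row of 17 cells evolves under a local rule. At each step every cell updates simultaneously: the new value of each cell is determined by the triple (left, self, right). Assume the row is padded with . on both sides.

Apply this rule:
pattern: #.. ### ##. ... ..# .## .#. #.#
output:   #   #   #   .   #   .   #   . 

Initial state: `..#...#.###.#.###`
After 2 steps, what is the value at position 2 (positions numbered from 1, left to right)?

.

step 1: .###.##..##.#..##
step 2: #.##..###.#.###.#
position 2 holds .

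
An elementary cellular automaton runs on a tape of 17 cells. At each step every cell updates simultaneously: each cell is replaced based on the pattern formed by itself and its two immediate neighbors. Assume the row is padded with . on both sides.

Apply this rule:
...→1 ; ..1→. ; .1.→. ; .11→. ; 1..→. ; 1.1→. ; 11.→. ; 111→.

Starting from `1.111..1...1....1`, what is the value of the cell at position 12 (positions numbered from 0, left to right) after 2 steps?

step 1: .........1...11..
step 2: 11111111...1....1
position 12 holds .

.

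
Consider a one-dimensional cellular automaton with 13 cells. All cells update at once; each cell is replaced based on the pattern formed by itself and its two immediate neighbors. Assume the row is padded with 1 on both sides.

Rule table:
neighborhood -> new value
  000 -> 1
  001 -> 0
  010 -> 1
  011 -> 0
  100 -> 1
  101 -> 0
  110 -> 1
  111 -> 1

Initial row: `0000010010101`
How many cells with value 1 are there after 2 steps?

step 1: 1111011010100
step 2: 1111001010110
count of 1: 8

8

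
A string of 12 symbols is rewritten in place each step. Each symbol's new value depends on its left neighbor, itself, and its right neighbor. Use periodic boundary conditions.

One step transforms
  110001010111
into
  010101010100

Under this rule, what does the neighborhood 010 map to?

At position 5 the neighborhood is 010; the next row has 1 there.

1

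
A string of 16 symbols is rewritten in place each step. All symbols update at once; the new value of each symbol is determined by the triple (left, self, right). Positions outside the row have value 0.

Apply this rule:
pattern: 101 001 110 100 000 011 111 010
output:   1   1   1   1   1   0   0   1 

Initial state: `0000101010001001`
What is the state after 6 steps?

1111111111111111
0000000000000001
1111111111111111  (repeats step 1; period 2)
step 6: 0000000000000001

0000000000000001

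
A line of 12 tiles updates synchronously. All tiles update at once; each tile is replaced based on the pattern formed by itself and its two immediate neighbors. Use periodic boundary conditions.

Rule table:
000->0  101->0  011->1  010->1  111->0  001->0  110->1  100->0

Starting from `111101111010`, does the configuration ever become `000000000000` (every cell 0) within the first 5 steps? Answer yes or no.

100101001010
100101001010  (fixed point — unchanged through step 5)
step 5 is 100101001010, still not uniform 0

no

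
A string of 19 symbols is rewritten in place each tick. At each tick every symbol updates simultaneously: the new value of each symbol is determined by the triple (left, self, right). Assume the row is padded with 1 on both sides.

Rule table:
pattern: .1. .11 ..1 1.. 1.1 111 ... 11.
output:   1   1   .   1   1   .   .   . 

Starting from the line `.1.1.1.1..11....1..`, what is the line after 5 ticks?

111......1.1..1..1.

111111111.1.1...11.
.........11111..1.1
1........1....1.111
.1.......11...111..
111......1.1..1..1.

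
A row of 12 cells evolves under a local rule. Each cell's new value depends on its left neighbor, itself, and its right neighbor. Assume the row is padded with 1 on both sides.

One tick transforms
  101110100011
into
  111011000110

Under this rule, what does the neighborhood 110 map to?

1

At position 0 the neighborhood is 110; the next row has 1 there.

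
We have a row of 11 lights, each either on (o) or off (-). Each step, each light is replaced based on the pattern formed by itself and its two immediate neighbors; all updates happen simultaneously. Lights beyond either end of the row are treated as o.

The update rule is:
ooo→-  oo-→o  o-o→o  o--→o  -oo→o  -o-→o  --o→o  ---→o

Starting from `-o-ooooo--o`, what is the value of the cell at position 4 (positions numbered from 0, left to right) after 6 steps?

step 1: oooo---oooo
step 2: ---ooooo---
step 3: oooo---oooo  (repeats step 1; period 2)
step 6: ---ooooo---
position 4 holds o

o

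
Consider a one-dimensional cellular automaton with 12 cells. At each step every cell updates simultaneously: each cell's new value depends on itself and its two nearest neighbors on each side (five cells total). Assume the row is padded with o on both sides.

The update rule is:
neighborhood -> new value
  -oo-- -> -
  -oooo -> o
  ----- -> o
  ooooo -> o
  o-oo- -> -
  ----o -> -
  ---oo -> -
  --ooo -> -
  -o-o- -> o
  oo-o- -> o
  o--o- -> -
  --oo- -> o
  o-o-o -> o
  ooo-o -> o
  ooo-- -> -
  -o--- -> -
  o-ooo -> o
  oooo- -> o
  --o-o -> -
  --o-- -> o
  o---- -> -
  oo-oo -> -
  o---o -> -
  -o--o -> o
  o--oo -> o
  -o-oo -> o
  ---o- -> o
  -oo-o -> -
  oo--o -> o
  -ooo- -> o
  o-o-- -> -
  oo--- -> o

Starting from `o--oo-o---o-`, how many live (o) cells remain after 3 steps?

8

-ooo-o---o-o
-oooo---o-oo
-ooo-o-o-ooo
count of o: 8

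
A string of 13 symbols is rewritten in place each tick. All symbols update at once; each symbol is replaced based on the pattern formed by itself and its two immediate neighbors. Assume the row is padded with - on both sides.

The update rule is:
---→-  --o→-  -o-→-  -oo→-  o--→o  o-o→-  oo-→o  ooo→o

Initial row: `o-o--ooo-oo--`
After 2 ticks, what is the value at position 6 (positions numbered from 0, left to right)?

-

---o--oo--oo-
----o--oo--oo
position 6 holds -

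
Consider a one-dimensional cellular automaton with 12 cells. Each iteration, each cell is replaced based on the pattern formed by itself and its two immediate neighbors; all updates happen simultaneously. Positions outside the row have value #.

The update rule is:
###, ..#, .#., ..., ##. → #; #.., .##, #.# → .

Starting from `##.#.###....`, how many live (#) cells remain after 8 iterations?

6

##.#..##.###
##.#.#.#..##
##.#.#.#.#.#
##.#.#.#.#..
##.#.#.#.#.#  (repeats iteration 3; period 2)
iteration 8: ##.#.#.#.#..
count of #: 6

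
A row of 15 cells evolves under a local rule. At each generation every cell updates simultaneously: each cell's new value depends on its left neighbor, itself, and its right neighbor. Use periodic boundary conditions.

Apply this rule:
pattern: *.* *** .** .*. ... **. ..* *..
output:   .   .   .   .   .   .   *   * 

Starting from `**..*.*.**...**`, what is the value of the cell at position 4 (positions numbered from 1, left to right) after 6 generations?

.

generation 1: ..**......*.*..
generation 2: .*..*....*...*.
generation 3: *.**.*..*.*.*.*
generation 4: ......**.......
generation 5: .....*..*......
generation 6: ....*.**.*.....
position 4 holds .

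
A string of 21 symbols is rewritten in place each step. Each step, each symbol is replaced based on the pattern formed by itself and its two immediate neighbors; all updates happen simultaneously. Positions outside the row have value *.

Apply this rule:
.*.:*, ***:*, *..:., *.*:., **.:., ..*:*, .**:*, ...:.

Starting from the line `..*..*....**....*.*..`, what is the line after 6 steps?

step 1: .**.**...**....**.*.*
step 2: .*..*...**....**..*.*
step 3: .*.**..**....**..**.*
step 4: .*.*..**....**..**..*
step 5: .*.*.**....**..**..**
step 6: .*.*.*....**..**..***

.*.*.*....**..**..***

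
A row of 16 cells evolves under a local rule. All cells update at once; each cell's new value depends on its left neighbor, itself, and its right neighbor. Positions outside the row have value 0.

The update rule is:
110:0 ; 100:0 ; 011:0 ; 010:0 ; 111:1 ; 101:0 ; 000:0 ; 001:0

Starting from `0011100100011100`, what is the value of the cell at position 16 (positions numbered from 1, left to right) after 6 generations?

0

0001000000001000
0000000000000000
0000000000000000  (fixed point — unchanged through generation 6)
position 16 holds 0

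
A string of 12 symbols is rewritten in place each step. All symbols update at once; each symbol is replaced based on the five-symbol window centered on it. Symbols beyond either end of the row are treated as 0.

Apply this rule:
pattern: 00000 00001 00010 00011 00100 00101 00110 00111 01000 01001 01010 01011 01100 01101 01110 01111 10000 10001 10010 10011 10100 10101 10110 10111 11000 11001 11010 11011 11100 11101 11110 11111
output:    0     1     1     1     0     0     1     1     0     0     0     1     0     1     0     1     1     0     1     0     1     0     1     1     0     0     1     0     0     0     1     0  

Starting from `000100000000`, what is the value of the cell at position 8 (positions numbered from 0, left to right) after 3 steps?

011001000000
110010010000
100100100100
position 8 holds 0

0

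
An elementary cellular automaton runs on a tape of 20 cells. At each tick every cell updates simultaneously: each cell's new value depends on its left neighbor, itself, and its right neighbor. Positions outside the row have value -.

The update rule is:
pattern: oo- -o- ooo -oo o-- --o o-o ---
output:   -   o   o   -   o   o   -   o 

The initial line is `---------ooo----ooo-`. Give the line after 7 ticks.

ooooooooo-o-oooo-o-o
-ooooooo--o--oo--o-o
o-ooooo-ooooo--ooo-o
o--ooo---ooo-oo-o--o
ooo-o-ooo-o-----oooo
-o--o--o--oooooo-oo-
oooooooooo-oooo----o

oooooooooo-oooo----o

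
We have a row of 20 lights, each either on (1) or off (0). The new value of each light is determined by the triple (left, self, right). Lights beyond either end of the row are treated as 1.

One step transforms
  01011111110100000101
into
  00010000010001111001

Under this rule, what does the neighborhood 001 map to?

1

At position 16 the neighborhood is 001; the next row has 1 there.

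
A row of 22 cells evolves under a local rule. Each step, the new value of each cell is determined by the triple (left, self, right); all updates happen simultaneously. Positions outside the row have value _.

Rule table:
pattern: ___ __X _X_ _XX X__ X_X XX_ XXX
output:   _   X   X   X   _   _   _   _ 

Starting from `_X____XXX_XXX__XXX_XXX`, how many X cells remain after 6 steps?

XX___XX___X___XX___X__
X___XX___XX__XX___XX__
X__XX___XX__XX___XX___
X_XX___XX__XX___XX____
X_X___XX__XX___XX_____
X_X__XX__XX___XX______
count of X: 8

8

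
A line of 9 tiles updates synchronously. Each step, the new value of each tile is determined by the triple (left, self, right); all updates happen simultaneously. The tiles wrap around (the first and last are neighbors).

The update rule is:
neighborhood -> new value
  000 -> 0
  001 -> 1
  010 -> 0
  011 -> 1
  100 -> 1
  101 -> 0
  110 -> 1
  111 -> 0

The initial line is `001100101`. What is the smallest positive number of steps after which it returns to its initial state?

7

111111000
100001101
110011101
011110101
010010000
101101000
001100101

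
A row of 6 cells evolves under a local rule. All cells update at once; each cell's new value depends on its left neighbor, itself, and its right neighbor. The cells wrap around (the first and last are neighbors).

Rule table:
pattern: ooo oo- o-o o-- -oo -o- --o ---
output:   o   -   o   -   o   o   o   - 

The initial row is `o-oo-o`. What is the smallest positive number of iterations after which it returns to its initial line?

3

-oo-oo
oo-oo-
o-oo-o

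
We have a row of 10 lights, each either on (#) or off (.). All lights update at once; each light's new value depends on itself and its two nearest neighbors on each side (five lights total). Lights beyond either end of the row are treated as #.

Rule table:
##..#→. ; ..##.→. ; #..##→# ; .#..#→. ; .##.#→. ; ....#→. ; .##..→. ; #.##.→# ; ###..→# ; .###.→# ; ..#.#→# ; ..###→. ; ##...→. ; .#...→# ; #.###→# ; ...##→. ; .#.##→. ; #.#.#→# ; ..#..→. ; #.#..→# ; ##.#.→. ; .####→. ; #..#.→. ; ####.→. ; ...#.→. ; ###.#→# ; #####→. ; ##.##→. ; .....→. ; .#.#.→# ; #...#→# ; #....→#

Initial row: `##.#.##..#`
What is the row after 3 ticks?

.#.#.#..#.
.#####..#.
.#...#..#.

.#...#..#.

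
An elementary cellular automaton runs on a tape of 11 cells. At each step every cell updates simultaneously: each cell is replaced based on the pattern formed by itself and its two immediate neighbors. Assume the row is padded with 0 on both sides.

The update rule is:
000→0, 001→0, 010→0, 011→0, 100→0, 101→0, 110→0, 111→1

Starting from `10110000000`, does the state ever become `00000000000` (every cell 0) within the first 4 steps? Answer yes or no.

yes

00000000000
all cells are 0 at step 1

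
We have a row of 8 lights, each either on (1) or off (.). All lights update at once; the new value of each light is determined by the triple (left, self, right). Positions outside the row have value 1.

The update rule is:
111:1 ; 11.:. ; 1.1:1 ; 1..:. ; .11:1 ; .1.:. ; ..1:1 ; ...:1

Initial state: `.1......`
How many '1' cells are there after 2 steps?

6

1..11111
..111111
count of 1: 6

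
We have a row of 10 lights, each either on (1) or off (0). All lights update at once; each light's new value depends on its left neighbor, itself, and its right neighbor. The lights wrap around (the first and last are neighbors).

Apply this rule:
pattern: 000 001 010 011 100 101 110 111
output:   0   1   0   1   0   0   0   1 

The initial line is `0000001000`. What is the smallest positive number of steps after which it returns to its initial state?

0000010000
0000100000
0001000000
0010000000
0100000000
1000000000
0000000001
0000000010
0000000100
0000001000

10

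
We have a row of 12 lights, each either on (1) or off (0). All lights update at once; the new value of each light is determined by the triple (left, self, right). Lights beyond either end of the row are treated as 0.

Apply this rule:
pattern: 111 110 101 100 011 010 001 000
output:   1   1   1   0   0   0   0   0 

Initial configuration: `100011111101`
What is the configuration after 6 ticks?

000000000010

000001111110
000000111110
000000011110
000000001110
000000000110
000000000010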